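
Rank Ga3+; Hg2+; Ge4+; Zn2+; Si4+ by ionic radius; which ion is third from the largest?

Work out protons and electrons: Si4+ has 10 e⁻ (Z=14), Ge4+ has 28 e⁻ (Z=32), Ga3+ has 28 e⁻ (Z=31), Zn2+ has 28 e⁻ (Z=30), Hg2+ has 78 e⁻ (Z=80). Si4+ < Ge4+ (same group, 1 shell fewer); Ge4+ < Ga3+ (both 28 e⁻, Z=32>31); Ga3+ < Zn2+ (isoelectronic, higher Z=31 is smaller); Zn2+ < Hg2+ (same group, 2 shells fewer).
Full ascending order: Si4+ < Ge4+ < Ga3+ < Zn2+ < Hg2+. Counting from the largest, position 3 is Ga3+.

Ga3+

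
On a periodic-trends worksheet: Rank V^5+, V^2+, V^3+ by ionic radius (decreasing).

These are all V ions. Removing more electrons (higher positive charge) pulls the remaining electrons in closer, so V^5+ is smallest and V^2+ is largest.

V^2+ > V^3+ > V^5+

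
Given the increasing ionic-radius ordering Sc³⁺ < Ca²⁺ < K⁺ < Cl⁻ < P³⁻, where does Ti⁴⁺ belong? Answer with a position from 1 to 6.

Each ion has 18 electrons. The ranking follows nuclear charge in reverse — greater Z gives a smaller radius. Ti⁴⁺ (Z=22), Sc³⁺ (Z=21), Ca²⁺ (Z=20), K⁺ (Z=19), Cl⁻ (Z=17), P³⁻ (Z=15).
The complete sequence is Ti⁴⁺ < Sc³⁺ < Ca²⁺ < K⁺ < Cl⁻ < P³⁻. Ti⁴⁺ sits at position 1.

1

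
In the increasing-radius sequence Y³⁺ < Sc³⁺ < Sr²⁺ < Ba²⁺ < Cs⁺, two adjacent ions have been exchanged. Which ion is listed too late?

Sc³⁺

Scanning neighbour by neighbour, only Y³⁺/Sc³⁺ violates a trend: both in group 3 with the same charge; Sc³⁺ (period 4) has the smaller radius. That makes Sc³⁺ the one sitting a position late relative to where it belongs.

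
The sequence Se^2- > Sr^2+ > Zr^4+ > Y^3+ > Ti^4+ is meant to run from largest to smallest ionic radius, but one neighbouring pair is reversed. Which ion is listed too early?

Zr^4+

Check each adjacent pair. Zr^4+ and Y^3+ are reversed: they are isoelectronic (36 e⁻) and Zr has more protons than Y (40 vs 39), making Zr^4+ smaller. No other neighbouring pair contradicts the periodic trends, so Zr^4+ is the ion listed too early.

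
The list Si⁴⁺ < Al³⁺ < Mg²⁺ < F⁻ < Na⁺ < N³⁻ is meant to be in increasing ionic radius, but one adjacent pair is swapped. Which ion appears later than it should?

Na⁺

The pair F⁻, Na⁺ is the wrong way round — both have 10 electrons but Z(Na)=11 > Z(F)=9, so Na⁺ should be the smaller of the two. All other adjacent pairs agree with periodic trends, so Na⁺ is the misplaced ion.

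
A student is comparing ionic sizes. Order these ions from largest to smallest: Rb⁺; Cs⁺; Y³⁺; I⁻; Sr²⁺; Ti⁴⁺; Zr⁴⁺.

Tabulating Z and e⁻: Ti⁴⁺: 18 e⁻, Z=22, Zr⁴⁺: 36 e⁻, Z=40, Y³⁺: 36 e⁻, Z=39, Sr²⁺: 36 e⁻, Z=38, Rb⁺: 36 e⁻, Z=37, Cs⁺: 54 e⁻, Z=55, I⁻: 54 e⁻, Z=53. Ti⁴⁺ < Zr⁴⁺ (same group, period 4 vs 5); Zr⁴⁺ < Y³⁺ (both 36 e⁻, Z=40>39); Y³⁺ < Sr²⁺ (isoelectronic, higher Z=39 is smaller); Sr²⁺ < Rb⁺ (isoelectronic, higher Z=38 is smaller); Rb⁺ < Cs⁺ (same group, period 5 vs 6); Cs⁺ < I⁻ (isoelectronic, higher Z=55 is smaller).

I⁻ > Cs⁺ > Rb⁺ > Sr²⁺ > Y³⁺ > Zr⁴⁺ > Ti⁴⁺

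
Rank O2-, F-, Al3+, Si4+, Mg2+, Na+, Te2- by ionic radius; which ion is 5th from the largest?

First list Z and electron count for each: Si4+: 10 e⁻, Z=14, Al3+: 10 e⁻, Z=13, Mg2+: 10 e⁻, Z=12, Na+: 10 e⁻, Z=11, F-: 10 e⁻, Z=9, O2-: 10 e⁻, Z=8, Te2-: 54 e⁻, Z=52. Si4+ < Al3+ (both 10 e⁻, Z=14>13); Al3+ < Mg2+ (both 10 e⁻, Z=13>12); Mg2+ < Na+ (isoelectronic, higher Z=12 is smaller); Na+ < F- (isoelectronic, higher Z=11 is smaller); F- < O2- (both 10 e⁻, Z=9>8); O2- < Te2- (same group, period 2 vs 5).
Full ascending order: Si4+ < Al3+ < Mg2+ < Na+ < F- < O2- < Te2-. Counting from the largest, position 5 is Mg2+.

Mg2+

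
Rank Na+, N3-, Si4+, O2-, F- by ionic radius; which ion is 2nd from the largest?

O2-

All of these have 10 electrons (isoelectronic). With the same electron cloud, the ion with the most protons pulls it in tightest. Nuclear charges: Si4+ (Z=14), Na+ (Z=11), F- (Z=9), O2- (Z=8), N3- (Z=7). Highest Z is smallest.
That gives Si4+ < Na+ < F- < O2- < N3-. From the largest end, number 2 is O2-.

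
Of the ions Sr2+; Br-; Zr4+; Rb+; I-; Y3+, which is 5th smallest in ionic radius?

Work out protons and electrons: Zr4+ (Z=40, 36 e⁻), Y3+ (Z=39, 36 e⁻), Sr2+ (Z=38, 36 e⁻), Rb+ (Z=37, 36 e⁻), Br- (Z=35, 36 e⁻), I- (Z=53, 54 e⁻). Zr4+ < Y3+ (isoelectronic, higher Z=40 is smaller); Y3+ < Sr2+ (isoelectronic, higher Z=39 is smaller); Sr2+ < Rb+ (isoelectronic, higher Z=38 is smaller); Rb+ < Br- (isoelectronic, higher Z=37 is smaller); Br- < I- (same group, period 4 vs 5).
Full ascending order: Zr4+ < Y3+ < Sr2+ < Rb+ < Br- < I-. Counting from the smallest, position 5 is Br-.

Br-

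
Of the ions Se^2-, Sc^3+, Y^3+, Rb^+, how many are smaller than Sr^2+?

2

First list Z and electron count for each: Sc^3+ has 18 e⁻ (Z=21), Y^3+ has 36 e⁻ (Z=39), Sr^2+ has 36 e⁻ (Z=38), Rb^+ has 36 e⁻ (Z=37), Se^2- has 36 e⁻ (Z=34). Sc^3+ < Y^3+ (same group, period 4 vs 5); Y^3+ < Sr^2+ (both 36 e⁻, Z=39>38); Sr^2+ < Rb^+ (isoelectronic, higher Z=38 is smaller); Rb^+ < Se^2- (both 36 e⁻, Z=37>34).
Ordering all of them (including Sr^2+) by radius gives Sc^3+ < Y^3+ < Sr^2+ < Rb^+ < Se^2-. Count: 2.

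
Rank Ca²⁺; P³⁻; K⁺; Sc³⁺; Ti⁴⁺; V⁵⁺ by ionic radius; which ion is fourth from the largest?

Sc³⁺

Each ion has 18 electrons. The ranking follows nuclear charge in reverse — greater Z gives a smaller radius. V⁵⁺ (Z=23), Ti⁴⁺ (Z=22), Sc³⁺ (Z=21), Ca²⁺ (Z=20), K⁺ (Z=19), P³⁻ (Z=15).
Ordering: V⁵⁺ < Ti⁴⁺ < Sc³⁺ < Ca²⁺ < K⁺ < P³⁻. The fourth largest is Sc³⁺.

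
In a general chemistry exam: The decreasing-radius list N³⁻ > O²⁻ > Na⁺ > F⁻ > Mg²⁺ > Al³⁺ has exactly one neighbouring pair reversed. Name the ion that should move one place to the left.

Scanning neighbour by neighbour, only Na⁺/F⁻ violates a trend: Na⁺ and F⁻ share 10 electrons; the higher nuclear charge on Na (Z=11) contracts it more, so Na⁺ < F⁻. That makes F⁻ the one sitting a position late relative to where it belongs.

F⁻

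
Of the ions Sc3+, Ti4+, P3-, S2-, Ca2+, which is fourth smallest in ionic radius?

These species are isoelectronic with 18 electrons. The only difference is the number of protons: Ti4+ (Z=22), Sc3+ (Z=21), Ca2+ (Z=20), S2- (Z=16), P3- (Z=15). The strongest nuclear pull (Ti4+) gives the smallest ion.
Full ascending order: Ti4+ < Sc3+ < Ca2+ < S2- < P3-. Counting from the smallest, position 4 is S2-.

S2-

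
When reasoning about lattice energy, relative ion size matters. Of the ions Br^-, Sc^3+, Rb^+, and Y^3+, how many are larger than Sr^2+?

2

Electron counts and nuclear charges: Sc^3+: 18 e⁻, Z=21, Y^3+: 36 e⁻, Z=39, Sr^2+: 36 e⁻, Z=38, Rb^+: 36 e⁻, Z=37, Br^-: 36 e⁻, Z=35. Sc^3+ < Y^3+ (same group, period 4 vs 5); Y^3+ < Sr^2+ (isoelectronic, higher Z=39 is smaller); Sr^2+ < Rb^+ (both 36 e⁻, Z=38>37); Rb^+ < Br^- (both 36 e⁻, Z=37>35).
Overall: Sc^3+ < Y^3+ < Sr^2+ < Rb^+ < Br^-. Sr^2+ has 2 below it and 2 above. That's 2.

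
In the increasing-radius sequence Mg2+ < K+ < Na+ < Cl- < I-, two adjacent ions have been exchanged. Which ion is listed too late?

Compare adjacent ions: both in group 1 with the same charge; Na+ (period 3) has the smaller radius — yet in this increasing list K+ sits before Na+. Nothing else is reversed, so Na+ should move one place to the left.

Na+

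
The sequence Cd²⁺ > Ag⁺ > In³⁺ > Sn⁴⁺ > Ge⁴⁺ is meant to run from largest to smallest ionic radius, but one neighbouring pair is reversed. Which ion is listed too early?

Cd²⁺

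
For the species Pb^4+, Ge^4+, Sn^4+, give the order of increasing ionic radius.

All are in the same group with charge +4. Radius grows down the group as n (the outermost shell) increases.

Ge^4+ < Sn^4+ < Pb^4+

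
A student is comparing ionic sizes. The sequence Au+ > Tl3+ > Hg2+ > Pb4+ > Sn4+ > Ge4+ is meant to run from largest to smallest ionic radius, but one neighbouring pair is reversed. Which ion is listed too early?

Tl3+

Compare adjacent ions: Tl3+ and Hg2+ share 78 electrons; the higher nuclear charge on Tl (Z=81) contracts it more, so Tl3+ < Hg2+ — yet in this decreasing list Tl3+ sits before Hg2+. Nothing else is reversed, so Tl3+ should move one place to the right.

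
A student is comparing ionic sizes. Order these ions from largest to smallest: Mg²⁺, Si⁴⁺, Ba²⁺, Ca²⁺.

First list Z and electron count for each: Si⁴⁺ (Z=14, 10 e⁻), Mg²⁺ (Z=12, 10 e⁻), Ca²⁺ (Z=20, 18 e⁻), Ba²⁺ (Z=56, 54 e⁻). Si⁴⁺ < Mg²⁺ (isoelectronic, higher Z=14 is smaller); Mg²⁺ < Ca²⁺ (same group, period 3 vs 4); Ca²⁺ < Ba²⁺ (same group, 2 shells fewer).

Ba²⁺ > Ca²⁺ > Mg²⁺ > Si⁴⁺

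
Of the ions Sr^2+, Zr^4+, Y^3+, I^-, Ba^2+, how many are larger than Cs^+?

1

Tabulating Z and e⁻: Zr^4+: 36 e⁻, Z=40, Y^3+: 36 e⁻, Z=39, Sr^2+: 36 e⁻, Z=38, Ba^2+: 54 e⁻, Z=56, Cs^+: 54 e⁻, Z=55, I^-: 54 e⁻, Z=53. Zr^4+ < Y^3+ (isoelectronic, higher Z=40 is smaller); Y^3+ < Sr^2+ (both 36 e⁻, Z=39>38); Sr^2+ < Ba^2+ (same group, 1 shell fewer); Ba^2+ < Cs^+ (isoelectronic, higher Z=56 is smaller); Cs^+ < I^- (isoelectronic, higher Z=55 is smaller).
Placing each against Cs^+: smaller — Zr^4+, Y^3+, Sr^2+, Ba^2+; larger — I^-. That's 1.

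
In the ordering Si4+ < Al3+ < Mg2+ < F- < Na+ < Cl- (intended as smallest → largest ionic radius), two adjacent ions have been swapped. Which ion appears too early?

F-

Compare adjacent ions: they are isoelectronic (10 e⁻) and Na has more protons than F (11 vs 9), making Na+ smaller — yet in this increasing list F- sits before Na+. Nothing else is reversed, so F- should move one place to the right.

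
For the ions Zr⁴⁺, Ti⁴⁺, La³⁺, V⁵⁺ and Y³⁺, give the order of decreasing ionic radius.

Electron counts and nuclear charges: V⁵⁺ has 18 e⁻ (Z=23), Ti⁴⁺ has 18 e⁻ (Z=22), Zr⁴⁺ has 36 e⁻ (Z=40), Y³⁺ has 36 e⁻ (Z=39), La³⁺ has 54 e⁻ (Z=57). V⁵⁺ < Ti⁴⁺ (both 18 e⁻, Z=23>22); Ti⁴⁺ < Zr⁴⁺ (same group, 1 shell fewer); Zr⁴⁺ < Y³⁺ (both 36 e⁻, Z=40>39); Y³⁺ < La³⁺ (same group, 1 shell fewer).

La³⁺ > Y³⁺ > Zr⁴⁺ > Ti⁴⁺ > V⁵⁺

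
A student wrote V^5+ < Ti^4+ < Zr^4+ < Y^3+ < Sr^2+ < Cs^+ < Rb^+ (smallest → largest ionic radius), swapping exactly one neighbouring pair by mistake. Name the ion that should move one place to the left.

Rb^+

Compare adjacent ions: both in group 1 with the same charge; Rb^+ (period 5) has the smaller radius — yet in this increasing list Cs^+ sits before Rb^+. Nothing else is reversed, so Rb^+ should move one place to the left.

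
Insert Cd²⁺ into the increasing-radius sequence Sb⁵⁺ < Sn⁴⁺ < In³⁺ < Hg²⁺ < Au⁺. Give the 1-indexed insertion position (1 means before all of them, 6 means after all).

Sb⁵⁺ (Z=51, 46 e⁻), Sn⁴⁺ (Z=50, 46 e⁻), In³⁺ (Z=49, 46 e⁻), Cd²⁺ (Z=48, 46 e⁻), Hg²⁺ (Z=80, 78 e⁻), Au⁺ (Z=79, 78 e⁻). Sb⁵⁺ < Sn⁴⁺ (isoelectronic, higher Z=51 is smaller); Sn⁴⁺ < In³⁺ (both 46 e⁻, Z=50>49); In³⁺ < Cd²⁺ (isoelectronic, higher Z=49 is smaller); Cd²⁺ < Hg²⁺ (same group, period 5 vs 6); Hg²⁺ < Au⁺ (isoelectronic, higher Z=80 is smaller).
Merged order: Sb⁵⁺ < Sn⁴⁺ < In³⁺ < Cd²⁺ < Hg²⁺ < Au⁺ — Cd²⁺ is number 4.

4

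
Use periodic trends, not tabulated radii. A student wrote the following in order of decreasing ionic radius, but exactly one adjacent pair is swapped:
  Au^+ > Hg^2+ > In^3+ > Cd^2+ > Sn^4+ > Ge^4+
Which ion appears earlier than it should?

In^3+

Check each adjacent pair. In^3+ and Cd^2+ are reversed: In^3+ and Cd^2+ share 46 electrons; the higher nuclear charge on In (Z=49) contracts it more, so In^3+ < Cd^2+. No other neighbouring pair contradicts the periodic trends, so In^3+ is the ion listed too early.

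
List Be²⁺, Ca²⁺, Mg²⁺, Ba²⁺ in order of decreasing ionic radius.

Ba²⁺ > Ca²⁺ > Mg²⁺ > Be²⁺

All are in the same group with charge +2. Radius grows down the group as n (the outermost shell) increases.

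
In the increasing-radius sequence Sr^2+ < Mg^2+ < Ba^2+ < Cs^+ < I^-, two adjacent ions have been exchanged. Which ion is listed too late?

Compare adjacent ions: same group and charge — period 3 sits above period 5, so Mg^2+ is smaller — yet in this increasing list Sr^2+ sits before Mg^2+. Nothing else is reversed, so Mg^2+ should move one place to the left.

Mg^2+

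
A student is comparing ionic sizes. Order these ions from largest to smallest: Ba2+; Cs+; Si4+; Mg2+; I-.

I- > Cs+ > Ba2+ > Mg2+ > Si4+

First list Z and electron count for each: Si4+: 10 e⁻, Z=14, Mg2+: 10 e⁻, Z=12, Ba2+: 54 e⁻, Z=56, Cs+: 54 e⁻, Z=55, I-: 54 e⁻, Z=53. Si4+ < Mg2+ (isoelectronic, higher Z=14 is smaller); Mg2+ < Ba2+ (same group, 3 shells fewer); Ba2+ < Cs+ (isoelectronic, higher Z=56 is smaller); Cs+ < I- (both 54 e⁻, Z=55>53).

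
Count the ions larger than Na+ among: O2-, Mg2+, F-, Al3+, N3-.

3

All of these have 10 electrons (isoelectronic). With the same electron cloud, the ion with the most protons pulls it in tightest. Nuclear charges: Al3+ (Z=13), Mg2+ (Z=12), Na+ (Z=11), F- (Z=9), O2- (Z=8), N3- (Z=7). Highest Z is smallest.
Ordering all of them (including Na+) by radius gives Al3+ < Mg2+ < Na+ < F- < O2- < N3-. Count: 3.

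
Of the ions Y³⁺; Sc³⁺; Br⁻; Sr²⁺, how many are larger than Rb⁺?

Work out protons and electrons: Sc³⁺ has 18 e⁻ (Z=21), Y³⁺ has 36 e⁻ (Z=39), Sr²⁺ has 36 e⁻ (Z=38), Rb⁺ has 36 e⁻ (Z=37), Br⁻ has 36 e⁻ (Z=35). Sc³⁺ < Y³⁺ (same group, period 4 vs 5); Y³⁺ < Sr²⁺ (both 36 e⁻, Z=39>38); Sr²⁺ < Rb⁺ (both 36 e⁻, Z=38>37); Rb⁺ < Br⁻ (both 36 e⁻, Z=37>35).
Overall: Sc³⁺ < Y³⁺ < Sr²⁺ < Rb⁺ < Br⁻. Rb⁺ has 3 below it and 1 above. Count: 1.

1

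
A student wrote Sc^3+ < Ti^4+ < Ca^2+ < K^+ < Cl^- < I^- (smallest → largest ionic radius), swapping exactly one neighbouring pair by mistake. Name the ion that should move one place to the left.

Check each adjacent pair. Sc^3+ and Ti^4+ are reversed: Ti^4+ and Sc^3+ share 18 electrons; the higher nuclear charge on Ti (Z=22) contracts it more, so Ti^4+ < Sc^3+. No other neighbouring pair contradicts the periodic trends, so Ti^4+ is the ion listed too late.

Ti^4+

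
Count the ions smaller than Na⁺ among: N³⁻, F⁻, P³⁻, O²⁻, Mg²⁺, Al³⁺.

First list Z and electron count for each: Al³⁺ has 10 e⁻ (Z=13), Mg²⁺ has 10 e⁻ (Z=12), Na⁺ has 10 e⁻ (Z=11), F⁻ has 10 e⁻ (Z=9), O²⁻ has 10 e⁻ (Z=8), N³⁻ has 10 e⁻ (Z=7), P³⁻ has 18 e⁻ (Z=15). Al³⁺ < Mg²⁺ (isoelectronic, higher Z=13 is smaller); Mg²⁺ < Na⁺ (isoelectronic, higher Z=12 is smaller); Na⁺ < F⁻ (both 10 e⁻, Z=11>9); F⁻ < O²⁻ (isoelectronic, higher Z=9 is smaller); O²⁻ < N³⁻ (isoelectronic, higher Z=8 is smaller); N³⁻ < P³⁻ (same group, 1 shell fewer).
Relative to Na⁺, the ions that are smaller are Al³⁺, Mg²⁺. So 2 are smaller.

2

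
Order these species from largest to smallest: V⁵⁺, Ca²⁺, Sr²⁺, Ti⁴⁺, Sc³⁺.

Tabulating Z and e⁻: V⁵⁺: 18 e⁻, Z=23, Ti⁴⁺: 18 e⁻, Z=22, Sc³⁺: 18 e⁻, Z=21, Ca²⁺: 18 e⁻, Z=20, Sr²⁺: 36 e⁻, Z=38. V⁵⁺ < Ti⁴⁺ (both 18 e⁻, Z=23>22); Ti⁴⁺ < Sc³⁺ (both 18 e⁻, Z=22>21); Sc³⁺ < Ca²⁺ (both 18 e⁻, Z=21>20); Ca²⁺ < Sr²⁺ (same group, period 4 vs 5).

Sr²⁺ > Ca²⁺ > Sc³⁺ > Ti⁴⁺ > V⁵⁺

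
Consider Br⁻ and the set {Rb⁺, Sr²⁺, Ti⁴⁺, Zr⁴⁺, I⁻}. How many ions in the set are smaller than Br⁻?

4

Electron counts and nuclear charges: Ti⁴⁺: 18 e⁻, Z=22, Zr⁴⁺: 36 e⁻, Z=40, Sr²⁺: 36 e⁻, Z=38, Rb⁺: 36 e⁻, Z=37, Br⁻: 36 e⁻, Z=35, I⁻: 54 e⁻, Z=53. Ti⁴⁺ < Zr⁴⁺ (same group, 1 shell fewer); Zr⁴⁺ < Sr²⁺ (isoelectronic, higher Z=40 is smaller); Sr²⁺ < Rb⁺ (both 36 e⁻, Z=38>37); Rb⁺ < Br⁻ (isoelectronic, higher Z=37 is smaller); Br⁻ < I⁻ (same group, 1 shell fewer).
Ordering all of them (including Br⁻) by radius gives Ti⁴⁺ < Zr⁴⁺ < Sr²⁺ < Rb⁺ < Br⁻ < I⁻. So 4 are smaller.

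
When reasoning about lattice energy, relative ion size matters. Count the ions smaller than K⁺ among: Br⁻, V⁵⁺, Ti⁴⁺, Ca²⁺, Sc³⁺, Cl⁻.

Electron counts and nuclear charges: V⁵⁺ has 18 e⁻ (Z=23), Ti⁴⁺ has 18 e⁻ (Z=22), Sc³⁺ has 18 e⁻ (Z=21), Ca²⁺ has 18 e⁻ (Z=20), K⁺ has 18 e⁻ (Z=19), Cl⁻ has 18 e⁻ (Z=17), Br⁻ has 36 e⁻ (Z=35). V⁵⁺ < Ti⁴⁺ (both 18 e⁻, Z=23>22); Ti⁴⁺ < Sc³⁺ (both 18 e⁻, Z=22>21); Sc³⁺ < Ca²⁺ (both 18 e⁻, Z=21>20); Ca²⁺ < K⁺ (isoelectronic, higher Z=20 is smaller); K⁺ < Cl⁻ (isoelectronic, higher Z=19 is smaller); Cl⁻ < Br⁻ (same group, period 3 vs 4).
Ordering all of them (including K⁺) by radius gives V⁵⁺ < Ti⁴⁺ < Sc³⁺ < Ca²⁺ < K⁺ < Cl⁻ < Br⁻. Count: 4.

4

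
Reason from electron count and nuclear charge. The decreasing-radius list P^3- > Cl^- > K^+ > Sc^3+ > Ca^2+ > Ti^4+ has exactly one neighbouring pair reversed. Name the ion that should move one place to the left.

Scanning neighbour by neighbour, only Sc^3+/Ca^2+ violates a trend: Sc^3+ and Ca^2+ share 18 electrons; the higher nuclear charge on Sc (Z=21) contracts it more, so Sc^3+ < Ca^2+. That makes Ca^2+ the one sitting a position late relative to where it belongs.

Ca^2+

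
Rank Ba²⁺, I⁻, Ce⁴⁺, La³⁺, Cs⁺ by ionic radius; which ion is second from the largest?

Isoelectronic series (54 e⁻ each). Size is set by nuclear charge: more protons means a smaller ion. Ce⁴⁺ (Z=58), La³⁺ (Z=57), Ba²⁺ (Z=56), Cs⁺ (Z=55), I⁻ (Z=53).
Full ascending order: Ce⁴⁺ < La³⁺ < Ba²⁺ < Cs⁺ < I⁻. Counting from the largest, position 2 is Cs⁺.

Cs⁺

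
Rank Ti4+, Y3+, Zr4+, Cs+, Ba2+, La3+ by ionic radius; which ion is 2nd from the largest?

Ba2+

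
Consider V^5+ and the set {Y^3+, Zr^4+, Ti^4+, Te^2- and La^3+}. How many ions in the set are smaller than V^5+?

Tabulating Z and e⁻: V^5+ (Z=23, 18 e⁻), Ti^4+ (Z=22, 18 e⁻), Zr^4+ (Z=40, 36 e⁻), Y^3+ (Z=39, 36 e⁻), La^3+ (Z=57, 54 e⁻), Te^2- (Z=52, 54 e⁻). V^5+ < Ti^4+ (both 18 e⁻, Z=23>22); Ti^4+ < Zr^4+ (same group, 1 shell fewer); Zr^4+ < Y^3+ (both 36 e⁻, Z=40>39); Y^3+ < La^3+ (same group, period 5 vs 6); La^3+ < Te^2- (both 54 e⁻, Z=57>52).
Placing each against V^5+: smaller — none; larger — Ti^4+, Zr^4+, Y^3+, La^3+, Te^2-. So 0 are smaller.

0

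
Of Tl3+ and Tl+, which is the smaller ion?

Tl3+

For a single element, ionic radius drops as positive charge rises — Tl3+ < Tl+.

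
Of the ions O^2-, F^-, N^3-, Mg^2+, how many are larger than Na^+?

Each ion has 10 electrons. The ranking follows nuclear charge in reverse — greater Z gives a smaller radius. Mg^2+ (Z=12), Na^+ (Z=11), F^- (Z=9), O^2- (Z=8), N^3- (Z=7).
Placing each against Na^+: smaller — Mg^2+; larger — F^-, O^2-, N^3-. That's 3.

3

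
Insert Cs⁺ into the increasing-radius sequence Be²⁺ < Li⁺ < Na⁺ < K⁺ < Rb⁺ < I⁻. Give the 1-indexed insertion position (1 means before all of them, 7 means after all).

Tabulating Z and e⁻: Be²⁺: 2 e⁻, Z=4, Li⁺: 2 e⁻, Z=3, Na⁺: 10 e⁻, Z=11, K⁺: 18 e⁻, Z=19, Rb⁺: 36 e⁻, Z=37, Cs⁺: 54 e⁻, Z=55, I⁻: 54 e⁻, Z=53. Be²⁺ < Li⁺ (isoelectronic, higher Z=4 is smaller); Li⁺ < Na⁺ (same group, period 2 vs 3); Na⁺ < K⁺ (same group, 1 shell fewer); K⁺ < Rb⁺ (same group, 1 shell fewer); Rb⁺ < Cs⁺ (same group, period 5 vs 6); Cs⁺ < I⁻ (both 54 e⁻, Z=55>53).
The complete sequence is Be²⁺ < Li⁺ < Na⁺ < K⁺ < Rb⁺ < Cs⁺ < I⁻. Cs⁺ sits at position 6.

6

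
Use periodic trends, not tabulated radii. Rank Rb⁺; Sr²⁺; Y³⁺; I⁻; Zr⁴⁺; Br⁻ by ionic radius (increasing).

Zr⁴⁺ < Y³⁺ < Sr²⁺ < Rb⁺ < Br⁻ < I⁻

Tabulating Z and e⁻: Zr⁴⁺ has 36 e⁻ (Z=40), Y³⁺ has 36 e⁻ (Z=39), Sr²⁺ has 36 e⁻ (Z=38), Rb⁺ has 36 e⁻ (Z=37), Br⁻ has 36 e⁻ (Z=35), I⁻ has 54 e⁻ (Z=53). Zr⁴⁺ < Y³⁺ (isoelectronic, higher Z=40 is smaller); Y³⁺ < Sr²⁺ (isoelectronic, higher Z=39 is smaller); Sr²⁺ < Rb⁺ (isoelectronic, higher Z=38 is smaller); Rb⁺ < Br⁻ (both 36 e⁻, Z=37>35); Br⁻ < I⁻ (same group, 1 shell fewer).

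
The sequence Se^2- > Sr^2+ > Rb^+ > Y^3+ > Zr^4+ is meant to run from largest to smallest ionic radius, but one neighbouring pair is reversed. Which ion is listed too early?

The pair Sr^2+, Rb^+ is the wrong way round — they are isoelectronic (36 e⁻) and Sr has more protons than Rb (38 vs 37), making Sr^2+ smaller. All other adjacent pairs agree with periodic trends, so Sr^2+ is the misplaced ion.

Sr^2+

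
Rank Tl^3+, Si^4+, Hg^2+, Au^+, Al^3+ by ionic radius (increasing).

Si^4+ < Al^3+ < Tl^3+ < Hg^2+ < Au^+

First list Z and electron count for each: Si^4+ (Z=14, 10 e⁻), Al^3+ (Z=13, 10 e⁻), Tl^3+ (Z=81, 78 e⁻), Hg^2+ (Z=80, 78 e⁻), Au^+ (Z=79, 78 e⁻). Si^4+ < Al^3+ (both 10 e⁻, Z=14>13); Al^3+ < Tl^3+ (same group, period 3 vs 6); Tl^3+ < Hg^2+ (isoelectronic, higher Z=81 is smaller); Hg^2+ < Au^+ (both 78 e⁻, Z=80>79).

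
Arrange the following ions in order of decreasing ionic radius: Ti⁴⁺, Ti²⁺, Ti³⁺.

Same element, different charge: the more highly charged cation has fewer electrons and a greater effective nuclear charge per electron, making Ti⁴⁺ the smallest.

Ti²⁺ > Ti³⁺ > Ti⁴⁺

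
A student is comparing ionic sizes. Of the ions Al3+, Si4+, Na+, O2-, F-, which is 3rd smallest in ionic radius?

Na+

All of these have 10 electrons (isoelectronic). With the same electron cloud, the ion with the most protons pulls it in tightest. Nuclear charges: Si4+ (Z=14), Al3+ (Z=13), Na+ (Z=11), F- (Z=9), O2- (Z=8). Highest Z is smallest.
That gives Si4+ < Al3+ < Na+ < F- < O2-. From the smallest end, number 3 is Na+.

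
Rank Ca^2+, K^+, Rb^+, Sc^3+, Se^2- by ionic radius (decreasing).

First list Z and electron count for each: Sc^3+ (Z=21, 18 e⁻), Ca^2+ (Z=20, 18 e⁻), K^+ (Z=19, 18 e⁻), Rb^+ (Z=37, 36 e⁻), Se^2- (Z=34, 36 e⁻). Sc^3+ < Ca^2+ (isoelectronic, higher Z=21 is smaller); Ca^2+ < K^+ (isoelectronic, higher Z=20 is smaller); K^+ < Rb^+ (same group, period 4 vs 5); Rb^+ < Se^2- (isoelectronic, higher Z=37 is smaller).

Se^2- > Rb^+ > K^+ > Ca^2+ > Sc^3+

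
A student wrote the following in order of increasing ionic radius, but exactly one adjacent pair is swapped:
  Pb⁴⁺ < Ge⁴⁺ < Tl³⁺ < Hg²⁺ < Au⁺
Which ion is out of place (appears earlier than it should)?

Pb⁴⁺

Scanning neighbour by neighbour, only Pb⁴⁺/Ge⁴⁺ violates a trend: both in group 14 with the same charge; Ge⁴⁺ (period 4) has the smaller radius. That makes Pb⁴⁺ the one sitting a position early relative to where it belongs.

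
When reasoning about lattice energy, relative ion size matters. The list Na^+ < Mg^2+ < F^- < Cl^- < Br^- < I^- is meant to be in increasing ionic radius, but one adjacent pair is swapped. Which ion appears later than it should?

Scanning neighbour by neighbour, only Na^+/Mg^2+ violates a trend: both have 10 electrons but Z(Mg)=12 > Z(Na)=11, so Mg^2+ should be the smaller of the two. That makes Mg^2+ the one sitting a position late relative to where it belongs.

Mg^2+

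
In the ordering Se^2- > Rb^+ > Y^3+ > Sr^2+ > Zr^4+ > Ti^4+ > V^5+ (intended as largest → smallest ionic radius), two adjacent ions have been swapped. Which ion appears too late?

Sr^2+

Check each adjacent pair. Y^3+ and Sr^2+ are reversed: both have 36 electrons but Z(Y)=39 > Z(Sr)=38, so Y^3+ should be the smaller of the two. No other neighbouring pair contradicts the periodic trends, so Sr^2+ is the ion listed too late.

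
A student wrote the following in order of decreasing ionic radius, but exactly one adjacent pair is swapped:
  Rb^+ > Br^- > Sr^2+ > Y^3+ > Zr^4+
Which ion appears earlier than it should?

Rb^+

The pair Rb^+, Br^- is the wrong way round — Rb^+ and Br^- share 36 electrons; the higher nuclear charge on Rb (Z=37) contracts it more, so Rb^+ < Br^-. All other adjacent pairs agree with periodic trends, so Rb^+ is the misplaced ion.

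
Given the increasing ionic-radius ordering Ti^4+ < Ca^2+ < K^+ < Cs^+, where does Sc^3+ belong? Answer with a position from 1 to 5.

2

First list Z and electron count for each: Ti^4+ (Z=22, 18 e⁻), Sc^3+ (Z=21, 18 e⁻), Ca^2+ (Z=20, 18 e⁻), K^+ (Z=19, 18 e⁻), Cs^+ (Z=55, 54 e⁻). Ti^4+ < Sc^3+ (both 18 e⁻, Z=22>21); Sc^3+ < Ca^2+ (isoelectronic, higher Z=21 is smaller); Ca^2+ < K^+ (both 18 e⁻, Z=20>19); K^+ < Cs^+ (same group, 2 shells fewer).
Merged order: Ti^4+ < Sc^3+ < Ca^2+ < K^+ < Cs^+ — Sc^3+ is number 2.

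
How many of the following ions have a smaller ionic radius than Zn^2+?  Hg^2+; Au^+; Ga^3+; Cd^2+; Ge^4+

Electron counts and nuclear charges: Ge^4+: 28 e⁻, Z=32, Ga^3+: 28 e⁻, Z=31, Zn^2+: 28 e⁻, Z=30, Cd^2+: 46 e⁻, Z=48, Hg^2+: 78 e⁻, Z=80, Au^+: 78 e⁻, Z=79. Ge^4+ < Ga^3+ (both 28 e⁻, Z=32>31); Ga^3+ < Zn^2+ (isoelectronic, higher Z=31 is smaller); Zn^2+ < Cd^2+ (same group, period 4 vs 5); Cd^2+ < Hg^2+ (same group, period 5 vs 6); Hg^2+ < Au^+ (isoelectronic, higher Z=80 is smaller).
Overall: Ge^4+ < Ga^3+ < Zn^2+ < Cd^2+ < Hg^2+ < Au^+. Zn^2+ has 2 below it and 3 above. Count: 2.

2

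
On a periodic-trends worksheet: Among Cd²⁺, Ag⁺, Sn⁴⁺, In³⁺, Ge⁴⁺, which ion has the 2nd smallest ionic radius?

Ge⁴⁺: 28 e⁻, Z=32, Sn⁴⁺: 46 e⁻, Z=50, In³⁺: 46 e⁻, Z=49, Cd²⁺: 46 e⁻, Z=48, Ag⁺: 46 e⁻, Z=47. Ge⁴⁺ < Sn⁴⁺ (same group, 1 shell fewer); Sn⁴⁺ < In³⁺ (both 46 e⁻, Z=50>49); In³⁺ < Cd²⁺ (both 46 e⁻, Z=49>48); Cd²⁺ < Ag⁺ (both 46 e⁻, Z=48>47).
Ordering: Ge⁴⁺ < Sn⁴⁺ < In³⁺ < Cd²⁺ < Ag⁺. The 2nd smallest is Sn⁴⁺.

Sn⁴⁺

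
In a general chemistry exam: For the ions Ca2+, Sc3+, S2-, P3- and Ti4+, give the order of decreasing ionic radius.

P3- > S2- > Ca2+ > Sc3+ > Ti4+

Isoelectronic series (18 e⁻ each). Size is set by nuclear charge: more protons means a smaller ion. Ti4+ (Z=22), Sc3+ (Z=21), Ca2+ (Z=20), S2- (Z=16), P3- (Z=15).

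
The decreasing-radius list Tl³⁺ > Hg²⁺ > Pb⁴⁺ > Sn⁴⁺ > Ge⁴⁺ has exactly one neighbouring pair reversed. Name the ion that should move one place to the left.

Compare adjacent ions: both have 78 electrons but Z(Tl)=81 > Z(Hg)=80, so Tl³⁺ should be the smaller of the two — yet in this decreasing list Tl³⁺ sits before Hg²⁺. Nothing else is reversed, so Hg²⁺ should move one place to the left.

Hg²⁺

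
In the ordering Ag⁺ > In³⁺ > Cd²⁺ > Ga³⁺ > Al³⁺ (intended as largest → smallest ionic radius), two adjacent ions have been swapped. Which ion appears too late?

Cd²⁺

The pair In³⁺, Cd²⁺ is the wrong way round — they are isoelectronic (46 e⁻) and In has more protons than Cd (49 vs 48), making In³⁺ smaller. All other adjacent pairs agree with periodic trends, so Cd²⁺ is the misplaced ion.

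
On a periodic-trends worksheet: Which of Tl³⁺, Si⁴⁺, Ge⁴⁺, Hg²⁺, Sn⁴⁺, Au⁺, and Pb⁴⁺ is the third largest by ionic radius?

Tl³⁺

First list Z and electron count for each: Si⁴⁺: 10 e⁻, Z=14, Ge⁴⁺: 28 e⁻, Z=32, Sn⁴⁺: 46 e⁻, Z=50, Pb⁴⁺: 78 e⁻, Z=82, Tl³⁺: 78 e⁻, Z=81, Hg²⁺: 78 e⁻, Z=80, Au⁺: 78 e⁻, Z=79. Si⁴⁺ < Ge⁴⁺ (same group, 1 shell fewer); Ge⁴⁺ < Sn⁴⁺ (same group, period 4 vs 5); Sn⁴⁺ < Pb⁴⁺ (same group, period 5 vs 6); Pb⁴⁺ < Tl³⁺ (isoelectronic, higher Z=82 is smaller); Tl³⁺ < Hg²⁺ (both 78 e⁻, Z=81>80); Hg²⁺ < Au⁺ (both 78 e⁻, Z=80>79).
That gives Si⁴⁺ < Ge⁴⁺ < Sn⁴⁺ < Pb⁴⁺ < Tl³⁺ < Hg²⁺ < Au⁺. From the largest end, number 3 is Tl³⁺.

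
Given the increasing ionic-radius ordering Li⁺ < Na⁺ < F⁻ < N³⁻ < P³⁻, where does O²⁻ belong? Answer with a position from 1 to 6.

4

First list Z and electron count for each: Li⁺ has 2 e⁻ (Z=3), Na⁺ has 10 e⁻ (Z=11), F⁻ has 10 e⁻ (Z=9), O²⁻ has 10 e⁻ (Z=8), N³⁻ has 10 e⁻ (Z=7), P³⁻ has 18 e⁻ (Z=15). Li⁺ < Na⁺ (same group, period 2 vs 3); Na⁺ < F⁻ (both 10 e⁻, Z=11>9); F⁻ < O²⁻ (isoelectronic, higher Z=9 is smaller); O²⁻ < N³⁻ (isoelectronic, higher Z=8 is smaller); N³⁻ < P³⁻ (same group, period 2 vs 3).
With O²⁻ included the full order is Li⁺ < Na⁺ < F⁻ < O²⁻ < N³⁻ < P³⁻, so it takes position 4.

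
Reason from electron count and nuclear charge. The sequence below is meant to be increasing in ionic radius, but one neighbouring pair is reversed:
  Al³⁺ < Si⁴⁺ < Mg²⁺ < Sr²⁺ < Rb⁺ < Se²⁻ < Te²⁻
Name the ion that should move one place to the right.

Al³⁺

Compare adjacent ions: both have 10 electrons but Z(Si)=14 > Z(Al)=13, so Si⁴⁺ should be the smaller of the two — yet in this increasing list Al³⁺ sits before Si⁴⁺. Nothing else is reversed, so Al³⁺ should move one place to the right.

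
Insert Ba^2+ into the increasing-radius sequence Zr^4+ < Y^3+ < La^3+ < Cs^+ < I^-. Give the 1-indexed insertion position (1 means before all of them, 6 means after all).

4

First list Z and electron count for each: Zr^4+: 36 e⁻, Z=40, Y^3+: 36 e⁻, Z=39, La^3+: 54 e⁻, Z=57, Ba^2+: 54 e⁻, Z=56, Cs^+: 54 e⁻, Z=55, I^-: 54 e⁻, Z=53. Zr^4+ < Y^3+ (isoelectronic, higher Z=40 is smaller); Y^3+ < La^3+ (same group, period 5 vs 6); La^3+ < Ba^2+ (both 54 e⁻, Z=57>56); Ba^2+ < Cs^+ (both 54 e⁻, Z=56>55); Cs^+ < I^- (both 54 e⁻, Z=55>53).
The complete sequence is Zr^4+ < Y^3+ < La^3+ < Ba^2+ < Cs^+ < I^-. Ba^2+ sits at position 4.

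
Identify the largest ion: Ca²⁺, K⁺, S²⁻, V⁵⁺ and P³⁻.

All of these have 18 electrons (isoelectronic). With the same electron cloud, the ion with the most protons pulls it in tightest. Nuclear charges: V⁵⁺ (Z=23), Ca²⁺ (Z=20), K⁺ (Z=19), S²⁻ (Z=16), P³⁻ (Z=15). Highest Z is smallest.

P³⁻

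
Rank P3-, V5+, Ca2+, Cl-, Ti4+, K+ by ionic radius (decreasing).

P3- > Cl- > K+ > Ca2+ > Ti4+ > V5+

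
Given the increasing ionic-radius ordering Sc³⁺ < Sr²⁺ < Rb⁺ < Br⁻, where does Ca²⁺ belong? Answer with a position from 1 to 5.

2

Sc³⁺: 18 e⁻, Z=21, Ca²⁺: 18 e⁻, Z=20, Sr²⁺: 36 e⁻, Z=38, Rb⁺: 36 e⁻, Z=37, Br⁻: 36 e⁻, Z=35. Sc³⁺ < Ca²⁺ (isoelectronic, higher Z=21 is smaller); Ca²⁺ < Sr²⁺ (same group, period 4 vs 5); Sr²⁺ < Rb⁺ (both 36 e⁻, Z=38>37); Rb⁺ < Br⁻ (both 36 e⁻, Z=37>35).
Merged order: Sc³⁺ < Ca²⁺ < Sr²⁺ < Rb⁺ < Br⁻ — Ca²⁺ is number 2.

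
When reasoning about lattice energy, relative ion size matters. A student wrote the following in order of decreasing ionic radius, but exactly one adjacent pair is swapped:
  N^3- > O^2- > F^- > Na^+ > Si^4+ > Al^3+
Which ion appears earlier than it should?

The pair Si^4+, Al^3+ is the wrong way round — both have 10 electrons but Z(Si)=14 > Z(Al)=13, so Si^4+ should be the smaller of the two. All other adjacent pairs agree with periodic trends, so Si^4+ is the misplaced ion.

Si^4+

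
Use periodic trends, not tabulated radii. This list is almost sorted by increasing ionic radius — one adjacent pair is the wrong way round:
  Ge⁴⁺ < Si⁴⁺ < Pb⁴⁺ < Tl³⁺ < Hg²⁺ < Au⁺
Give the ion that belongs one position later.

Ge⁴⁺

The pair Ge⁴⁺, Si⁴⁺ is the wrong way round — Si⁴⁺ and Ge⁴⁺ are in one column with the same charge; the lighter period-3 ion has one fewer shell and is smaller. All other adjacent pairs agree with periodic trends, so Ge⁴⁺ is the misplaced ion.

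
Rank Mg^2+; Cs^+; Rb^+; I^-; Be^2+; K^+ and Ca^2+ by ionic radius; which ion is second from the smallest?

Mg^2+

Tabulating Z and e⁻: Be^2+ has 2 e⁻ (Z=4), Mg^2+ has 10 e⁻ (Z=12), Ca^2+ has 18 e⁻ (Z=20), K^+ has 18 e⁻ (Z=19), Rb^+ has 36 e⁻ (Z=37), Cs^+ has 54 e⁻ (Z=55), I^- has 54 e⁻ (Z=53). Be^2+ < Mg^2+ (same group, 1 shell fewer); Mg^2+ < Ca^2+ (same group, 1 shell fewer); Ca^2+ < K^+ (both 18 e⁻, Z=20>19); K^+ < Rb^+ (same group, period 4 vs 5); Rb^+ < Cs^+ (same group, 1 shell fewer); Cs^+ < I^- (both 54 e⁻, Z=55>53).
Full ascending order: Be^2+ < Mg^2+ < Ca^2+ < K^+ < Rb^+ < Cs^+ < I^-. Counting from the smallest, position 2 is Mg^2+.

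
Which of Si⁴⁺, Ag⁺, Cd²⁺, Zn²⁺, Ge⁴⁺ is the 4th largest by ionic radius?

Ge⁴⁺

Si⁴⁺: 10 e⁻, Z=14, Ge⁴⁺: 28 e⁻, Z=32, Zn²⁺: 28 e⁻, Z=30, Cd²⁺: 46 e⁻, Z=48, Ag⁺: 46 e⁻, Z=47. Si⁴⁺ < Ge⁴⁺ (same group, 1 shell fewer); Ge⁴⁺ < Zn²⁺ (isoelectronic, higher Z=32 is smaller); Zn²⁺ < Cd²⁺ (same group, period 4 vs 5); Cd²⁺ < Ag⁺ (both 46 e⁻, Z=48>47).
Full ascending order: Si⁴⁺ < Ge⁴⁺ < Zn²⁺ < Cd²⁺ < Ag⁺. Counting from the largest, position 4 is Ge⁴⁺.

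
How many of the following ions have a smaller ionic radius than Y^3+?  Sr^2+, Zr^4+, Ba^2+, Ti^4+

2

Tabulating Z and e⁻: Ti^4+ (Z=22, 18 e⁻), Zr^4+ (Z=40, 36 e⁻), Y^3+ (Z=39, 36 e⁻), Sr^2+ (Z=38, 36 e⁻), Ba^2+ (Z=56, 54 e⁻). Ti^4+ < Zr^4+ (same group, 1 shell fewer); Zr^4+ < Y^3+ (isoelectronic, higher Z=40 is smaller); Y^3+ < Sr^2+ (both 36 e⁻, Z=39>38); Sr^2+ < Ba^2+ (same group, 1 shell fewer).
Overall: Ti^4+ < Zr^4+ < Y^3+ < Sr^2+ < Ba^2+. Y^3+ has 2 below it and 2 above. That's 2.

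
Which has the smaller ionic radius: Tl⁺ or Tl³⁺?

Tl³⁺

Same element, different charge: the more highly charged cation has fewer electrons and a greater effective nuclear charge per electron, making Tl³⁺ the smallest.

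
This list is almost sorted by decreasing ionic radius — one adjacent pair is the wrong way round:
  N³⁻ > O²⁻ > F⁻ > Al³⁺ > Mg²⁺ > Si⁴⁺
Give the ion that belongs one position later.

Al³⁺

Scanning neighbour by neighbour, only Al³⁺/Mg²⁺ violates a trend: Al³⁺ and Mg²⁺ share 10 electrons; the higher nuclear charge on Al (Z=13) contracts it more, so Al³⁺ < Mg²⁺. That makes Al³⁺ the one sitting a position early relative to where it belongs.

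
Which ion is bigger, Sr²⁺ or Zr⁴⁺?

These species are isoelectronic with 36 electrons. The only difference is the number of protons: Zr⁴⁺ (Z=40), Sr²⁺ (Z=38). The strongest nuclear pull (Zr⁴⁺) gives the smallest ion.

Sr²⁺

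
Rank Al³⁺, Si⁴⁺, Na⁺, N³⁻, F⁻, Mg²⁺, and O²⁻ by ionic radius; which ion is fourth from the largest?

Each ion has 10 electrons. The ranking follows nuclear charge in reverse — greater Z gives a smaller radius. Si⁴⁺ (Z=14), Al³⁺ (Z=13), Mg²⁺ (Z=12), Na⁺ (Z=11), F⁻ (Z=9), O²⁻ (Z=8), N³⁻ (Z=7).
So the order is Si⁴⁺ < Al³⁺ < Mg²⁺ < Na⁺ < F⁻ < O²⁻ < N³⁻; the 4th-largest ion is Na⁺.

Na⁺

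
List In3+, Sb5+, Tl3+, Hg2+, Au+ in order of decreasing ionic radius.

Au+ > Hg2+ > Tl3+ > In3+ > Sb5+

Tabulating Z and e⁻: Sb5+: 46 e⁻, Z=51, In3+: 46 e⁻, Z=49, Tl3+: 78 e⁻, Z=81, Hg2+: 78 e⁻, Z=80, Au+: 78 e⁻, Z=79. Sb5+ < In3+ (both 46 e⁻, Z=51>49); In3+ < Tl3+ (same group, period 5 vs 6); Tl3+ < Hg2+ (both 78 e⁻, Z=81>80); Hg2+ < Au+ (isoelectronic, higher Z=80 is smaller).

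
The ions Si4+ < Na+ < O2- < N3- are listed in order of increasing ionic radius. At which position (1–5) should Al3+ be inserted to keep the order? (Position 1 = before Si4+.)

2

Each ion has 10 electrons. The ranking follows nuclear charge in reverse — greater Z gives a smaller radius. Si4+ (Z=14), Al3+ (Z=13), Na+ (Z=11), O2- (Z=8), N3- (Z=7).
Merged order: Si4+ < Al3+ < Na+ < O2- < N3- — Al3+ is number 2.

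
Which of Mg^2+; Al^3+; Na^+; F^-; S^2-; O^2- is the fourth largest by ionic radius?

First list Z and electron count for each: Al^3+ has 10 e⁻ (Z=13), Mg^2+ has 10 e⁻ (Z=12), Na^+ has 10 e⁻ (Z=11), F^- has 10 e⁻ (Z=9), O^2- has 10 e⁻ (Z=8), S^2- has 18 e⁻ (Z=16). Al^3+ < Mg^2+ (isoelectronic, higher Z=13 is smaller); Mg^2+ < Na^+ (isoelectronic, higher Z=12 is smaller); Na^+ < F^- (both 10 e⁻, Z=11>9); F^- < O^2- (isoelectronic, higher Z=9 is smaller); O^2- < S^2- (same group, period 2 vs 3).
That gives Al^3+ < Mg^2+ < Na^+ < F^- < O^2- < S^2-. From the largest end, number 4 is Na^+.

Na^+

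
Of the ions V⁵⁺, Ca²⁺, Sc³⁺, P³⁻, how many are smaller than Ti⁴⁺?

Each ion has 18 electrons. The ranking follows nuclear charge in reverse — greater Z gives a smaller radius. V⁵⁺ (Z=23), Ti⁴⁺ (Z=22), Sc³⁺ (Z=21), Ca²⁺ (Z=20), P³⁻ (Z=15).
Overall: V⁵⁺ < Ti⁴⁺ < Sc³⁺ < Ca²⁺ < P³⁻. Ti⁴⁺ has 1 below it and 3 above. Count: 1.

1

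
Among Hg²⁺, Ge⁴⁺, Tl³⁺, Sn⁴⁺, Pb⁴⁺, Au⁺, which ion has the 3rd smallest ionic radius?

First list Z and electron count for each: Ge⁴⁺: 28 e⁻, Z=32, Sn⁴⁺: 46 e⁻, Z=50, Pb⁴⁺: 78 e⁻, Z=82, Tl³⁺: 78 e⁻, Z=81, Hg²⁺: 78 e⁻, Z=80, Au⁺: 78 e⁻, Z=79. Ge⁴⁺ < Sn⁴⁺ (same group, period 4 vs 5); Sn⁴⁺ < Pb⁴⁺ (same group, 1 shell fewer); Pb⁴⁺ < Tl³⁺ (isoelectronic, higher Z=82 is smaller); Tl³⁺ < Hg²⁺ (isoelectronic, higher Z=81 is smaller); Hg²⁺ < Au⁺ (isoelectronic, higher Z=80 is smaller).
Ordering: Ge⁴⁺ < Sn⁴⁺ < Pb⁴⁺ < Tl³⁺ < Hg²⁺ < Au⁺. The 3rd smallest is Pb⁴⁺.

Pb⁴⁺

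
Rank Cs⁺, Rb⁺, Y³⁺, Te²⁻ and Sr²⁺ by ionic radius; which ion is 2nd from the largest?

Electron counts and nuclear charges: Y³⁺ (Z=39, 36 e⁻), Sr²⁺ (Z=38, 36 e⁻), Rb⁺ (Z=37, 36 e⁻), Cs⁺ (Z=55, 54 e⁻), Te²⁻ (Z=52, 54 e⁻). Y³⁺ < Sr²⁺ (isoelectronic, higher Z=39 is smaller); Sr²⁺ < Rb⁺ (both 36 e⁻, Z=38>37); Rb⁺ < Cs⁺ (same group, period 5 vs 6); Cs⁺ < Te²⁻ (isoelectronic, higher Z=55 is smaller).
So the order is Y³⁺ < Sr²⁺ < Rb⁺ < Cs⁺ < Te²⁻; the 2nd-largest ion is Cs⁺.

Cs⁺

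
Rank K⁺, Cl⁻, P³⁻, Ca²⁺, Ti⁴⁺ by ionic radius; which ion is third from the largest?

K⁺

All of these have 18 electrons (isoelectronic). With the same electron cloud, the ion with the most protons pulls it in tightest. Nuclear charges: Ti⁴⁺ (Z=22), Ca²⁺ (Z=20), K⁺ (Z=19), Cl⁻ (Z=17), P³⁻ (Z=15). Highest Z is smallest.
So the order is Ti⁴⁺ < Ca²⁺ < K⁺ < Cl⁻ < P³⁻; the 3rd-largest ion is K⁺.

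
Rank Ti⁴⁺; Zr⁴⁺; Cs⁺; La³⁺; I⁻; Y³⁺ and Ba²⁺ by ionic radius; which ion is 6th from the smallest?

Cs⁺

Tabulating Z and e⁻: Ti⁴⁺: 18 e⁻, Z=22, Zr⁴⁺: 36 e⁻, Z=40, Y³⁺: 36 e⁻, Z=39, La³⁺: 54 e⁻, Z=57, Ba²⁺: 54 e⁻, Z=56, Cs⁺: 54 e⁻, Z=55, I⁻: 54 e⁻, Z=53. Ti⁴⁺ < Zr⁴⁺ (same group, 1 shell fewer); Zr⁴⁺ < Y³⁺ (isoelectronic, higher Z=40 is smaller); Y³⁺ < La³⁺ (same group, period 5 vs 6); La³⁺ < Ba²⁺ (isoelectronic, higher Z=57 is smaller); Ba²⁺ < Cs⁺ (both 54 e⁻, Z=56>55); Cs⁺ < I⁻ (both 54 e⁻, Z=55>53).
Full ascending order: Ti⁴⁺ < Zr⁴⁺ < Y³⁺ < La³⁺ < Ba²⁺ < Cs⁺ < I⁻. Counting from the smallest, position 6 is Cs⁺.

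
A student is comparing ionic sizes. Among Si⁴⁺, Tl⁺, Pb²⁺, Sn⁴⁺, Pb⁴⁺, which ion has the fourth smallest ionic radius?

First list Z and electron count for each: Si⁴⁺ (Z=14, 10 e⁻), Sn⁴⁺ (Z=50, 46 e⁻), Pb⁴⁺ (Z=82, 78 e⁻), Pb²⁺ (Z=82, 80 e⁻), Tl⁺ (Z=81, 80 e⁻). Si⁴⁺ < Sn⁴⁺ (same group, 2 shells fewer); Sn⁴⁺ < Pb⁴⁺ (same group, period 5 vs 6); Pb⁴⁺ < Pb²⁺ (higher charge on the same element); Pb²⁺ < Tl⁺ (both 80 e⁻, Z=82>81).
Ordering: Si⁴⁺ < Sn⁴⁺ < Pb⁴⁺ < Pb²⁺ < Tl⁺. The fourth smallest is Pb²⁺.

Pb²⁺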